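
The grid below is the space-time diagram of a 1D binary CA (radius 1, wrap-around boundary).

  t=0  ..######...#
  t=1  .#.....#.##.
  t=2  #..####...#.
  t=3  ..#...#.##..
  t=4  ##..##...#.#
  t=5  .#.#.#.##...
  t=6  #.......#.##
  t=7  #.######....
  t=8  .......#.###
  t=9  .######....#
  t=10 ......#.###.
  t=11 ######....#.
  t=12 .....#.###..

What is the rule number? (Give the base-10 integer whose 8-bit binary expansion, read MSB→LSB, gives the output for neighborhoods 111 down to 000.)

  ### -> .   bit 7 = 0  t=0,i=3
  ##. -> #   bit 6 = 1  t=0,i=7
  #.# -> .   bit 5 = 0  t=1,i=8
  #.. -> .   bit 4 = 0  t=0,i=0
  .## -> .   bit 3 = 0  t=0,i=2
  .#. -> .   bit 2 = 0  t=0,i=11
  ..# -> #   bit 1 = 1  t=0,i=1
  ... -> #   bit 0 = 1  t=0,i=9
  bits 01000011 = 67

67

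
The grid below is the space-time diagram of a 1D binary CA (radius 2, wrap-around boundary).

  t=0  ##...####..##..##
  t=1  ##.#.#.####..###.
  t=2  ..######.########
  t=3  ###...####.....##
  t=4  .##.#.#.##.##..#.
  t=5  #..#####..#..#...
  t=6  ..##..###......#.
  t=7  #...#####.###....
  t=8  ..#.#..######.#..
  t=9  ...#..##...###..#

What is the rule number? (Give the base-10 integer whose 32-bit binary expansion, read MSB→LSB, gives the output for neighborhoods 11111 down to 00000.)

2125155457

  nb #####: next=.  (t=2,i=4, bit31=0)
  nb ####.: next=#  (t=0,i=0, bit30=1)
  nb ###.#: next=#  (t=1,i=15, bit29=1)
  nb ###..: next=#  (t=0,i=1, bit28=1)
  nb ##.##: next=#  (t=1,i=16, bit27=1)
  nb ##.#.: next=#  (t=1,i=2, bit26=1)
  nb ##..#: next=#  (t=0,i=9, bit25=1)
  nb ##...: next=.  (t=0,i=2, bit24=0)
  nb #.###: next=#  (t=1,i=7, bit23=1)
  nb #.##.: next=.  (t=1,i=0, bit22=0)
  nb #.#.#: next=#  (t=1,i=3, bit21=1)
  nb #.#..: next=.  (t=8,i=4, bit20=0)
  nb #..##: next=#  (t=0,i=10, bit19=1)
  nb #..#.: next=.  (t=4,i=14, bit18=0)
  nb #...#: next=#  (t=0,i=3, bit17=1)
  nb #....: next=#  (t=3,i=11, bit16=1)
  nb .####: next=.  (t=0,i=6, bit15=0)
  nb .###.: next=#  (t=1,i=14, bit14=1)
  nb .##.#: next=.  (t=1,i=1, bit13=0)
  nb .##..: next=.  (t=0,i=12, bit12=0)
  nb .#.##: next=#  (t=1,i=6, bit11=1)
  nb .#.#.: next=#  (t=1,i=4, bit10=1)
  nb .#..#: next=.  (t=4,i=16, bit9=0)
  nb .#...: next=.  (t=5,i=14, bit8=0)
  nb ..###: next=#  (t=0,i=5, bit7=1)
  nb ..##.: next=.  (t=0,i=11, bit6=0)
  nb ..#.#: next=.  (t=8,i=2, bit5=0)
  nb ..#..: next=.  (t=4,i=15, bit4=0)
  nb ...##: next=.  (t=0,i=4, bit3=0)
  nb ...#.: next=.  (t=5,i=16, bit2=0)
  nb ....#: next=.  (t=3,i=13, bit1=0)
  nb .....: next=#  (t=3,i=12, bit0=1)
  bits 01111110101010110100110010000001 = 2125155457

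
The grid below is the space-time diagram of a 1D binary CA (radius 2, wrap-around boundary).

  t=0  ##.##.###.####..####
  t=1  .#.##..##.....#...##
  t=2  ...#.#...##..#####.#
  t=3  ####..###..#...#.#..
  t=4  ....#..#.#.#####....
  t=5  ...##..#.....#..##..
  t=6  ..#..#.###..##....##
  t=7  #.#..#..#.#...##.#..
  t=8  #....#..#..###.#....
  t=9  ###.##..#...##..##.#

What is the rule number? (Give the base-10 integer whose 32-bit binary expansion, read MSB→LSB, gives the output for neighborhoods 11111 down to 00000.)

  ##### -> #   bit 31 = 1  t=0,i=18
  ####. -> .   bit 30 = 0  t=0,i=0
  ###.# -> #   bit 29 = 1  t=0,i=1
  ###.. -> .   bit 28 = 0  t=0,i=13
  ##.## -> .   bit 27 = 0  t=0,i=2
  ##.#. -> .   bit 26 = 0  t=1,i=0
  ##..# -> #   bit 25 = 1  t=0,i=14
  ##... -> #   bit 24 = 1  t=1,i=9
  #.### -> .   bit 23 = 0  t=0,i=6
  #.##. -> #   bit 22 = 1  t=0,i=3
  #.#.# -> .   bit 21 = 0  t=1,i=1
  #.#.. -> .   bit 20 = 0  t=2,i=5
  #..## -> .   bit 19 = 0  t=0,i=15
  #..#. -> .   bit 18 = 0  t=3,i=10
  #...# -> #   bit 17 = 1  t=1,i=16
  #.... -> #   bit 16 = 1  t=1,i=10
  .#### -> .   bit 15 = 0  t=0,i=11
  .###. -> #   bit 14 = 1  t=0,i=7
  .##.# -> #   bit 13 = 1  t=0,i=4
  .##.. -> .   bit 12 = 0  t=1,i=4
  .#.## -> .   bit 11 = 0  t=1,i=2
  .#.#. -> .   bit 10 = 0  t=2,i=4
  .#..# -> .   bit 9 = 0  t=3,i=18
  .#... -> #   bit 8 = 1  t=1,i=15
  ..### -> .   bit 7 = 0  t=0,i=16
  ..##. -> .   bit 6 = 0  t=1,i=7
  ..#.# -> #   bit 5 = 1  t=2,i=3
  ..#.. -> #   bit 4 = 1  t=1,i=14
  ...## -> #   bit 3 = 1  t=1,i=17
  ...#. -> #   bit 2 = 1  t=1,i=13
  ....# -> .   bit 1 = 0  t=1,i=12
  ..... -> .   bit 0 = 0  t=1,i=11
  bits 10100011010000110110000100111100 = 2739102012

2739102012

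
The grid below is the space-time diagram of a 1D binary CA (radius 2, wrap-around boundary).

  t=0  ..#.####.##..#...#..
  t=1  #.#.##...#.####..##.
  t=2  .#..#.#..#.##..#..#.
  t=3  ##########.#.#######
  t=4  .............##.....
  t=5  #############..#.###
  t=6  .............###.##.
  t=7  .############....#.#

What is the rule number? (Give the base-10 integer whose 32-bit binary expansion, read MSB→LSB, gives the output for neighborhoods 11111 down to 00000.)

  [31] ##### => .  t=3,i=0
  [30] ####. => .  t=0,i=6
  [29] ###.# => .  t=0,i=7
  [28] ###.. => .  t=1,i=14
  [27] ##.## => .  t=0,i=8
  [26] ##.#. => .  t=1,i=19
  [25] ##..# => #  t=0,i=11
  [24] ##... => #  t=1,i=6
  [23] #.### => #  t=0,i=4
  [22] #.##. => #  t=0,i=9
  [21] #.#.# => .  t=1,i=0
  [20] #.#.. => #  t=2,i=6
  [19] #..## => .  t=1,i=16
  [18] #..#. => #  t=0,i=12
  [17] #...# => .  t=0,i=15
  [16] #.... => .  t=0,i=19
  [15] .#### => #  t=0,i=5
  [14] .###. => .  t=6,i=14
  [13] .##.# => #  t=1,i=18
  [12] .##.. => .  t=0,i=10
  [11] .#.## => .  t=0,i=3
  [10] .#.#. => #  t=1,i=1
  [9] .#..# => #  t=2,i=2
  [8] .#... => #  t=0,i=14
  [7] ..### => .  t=6,i=13
  [6] ..##. => .  t=1,i=17
  [5] ..#.# => #  t=0,i=2
  [4] ..#.. => #  t=0,i=13
  [3] ...## => #  t=4,i=12
  [2] ...#. => .  t=0,i=1
  [1] ....# => #  t=0,i=0
  [0] ..... => #  t=4,i=0
  bits 00000011110101001010011100111011 = 64268091

64268091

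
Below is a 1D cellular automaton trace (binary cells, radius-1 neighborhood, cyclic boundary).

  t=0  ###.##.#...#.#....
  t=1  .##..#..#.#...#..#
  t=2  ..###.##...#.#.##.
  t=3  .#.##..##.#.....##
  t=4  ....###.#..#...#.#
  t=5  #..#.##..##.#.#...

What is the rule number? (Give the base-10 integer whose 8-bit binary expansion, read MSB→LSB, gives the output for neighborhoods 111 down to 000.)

  [7] ### => #  t=0,i=1
  [6] ##. => #  t=0,i=2
  [5] #.# => .  t=0,i=3
  [4] #.. => #  t=0,i=8
  [3] .## => .  t=0,i=0
  [2] .#. => .  t=0,i=7
  [1] ..# => #  t=0,i=10
  [0] ... => .  t=0,i=9
  bits 11010010 = 210

210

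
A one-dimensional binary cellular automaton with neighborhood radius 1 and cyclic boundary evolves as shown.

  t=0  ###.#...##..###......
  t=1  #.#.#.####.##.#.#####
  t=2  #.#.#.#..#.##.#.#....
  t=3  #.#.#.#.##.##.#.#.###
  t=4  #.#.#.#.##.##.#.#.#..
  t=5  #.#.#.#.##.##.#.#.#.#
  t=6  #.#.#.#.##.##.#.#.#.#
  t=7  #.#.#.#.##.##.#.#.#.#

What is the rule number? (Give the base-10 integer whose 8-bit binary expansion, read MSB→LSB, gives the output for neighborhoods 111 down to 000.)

  ###|.  b7=0 t=0,i=1
  ##.|#  b6=1 t=0,i=2
  #.#|.  b5=0 t=0,i=3
  #..|.  b4=0 t=0,i=5
  .##|#  b3=1 t=0,i=0
  .#.|#  b2=1 t=0,i=4
  ..#|#  b1=1 t=0,i=7
  ...|#  b0=1 t=0,i=6
  bits 01001111 = 79

79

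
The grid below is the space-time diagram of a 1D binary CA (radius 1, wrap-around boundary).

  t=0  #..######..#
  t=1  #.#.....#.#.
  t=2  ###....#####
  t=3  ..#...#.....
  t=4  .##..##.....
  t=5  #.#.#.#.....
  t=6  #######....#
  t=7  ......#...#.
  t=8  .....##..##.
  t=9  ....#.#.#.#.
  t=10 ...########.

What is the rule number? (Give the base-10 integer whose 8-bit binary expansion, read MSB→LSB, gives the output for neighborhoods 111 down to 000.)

  nb ###: next=.  (t=0,i=4, bit7=0)
  nb ##.: next=#  (t=0,i=0, bit6=1)
  nb #.#: next=#  (t=1,i=1, bit5=1)
  nb #..: next=.  (t=0,i=1, bit4=0)
  nb .##: next=.  (t=0,i=3, bit3=0)
  nb .#.: next=#  (t=1,i=0, bit2=1)
  nb ..#: next=#  (t=0,i=2, bit1=1)
  nb ...: next=.  (t=1,i=4, bit0=0)
  bits 01100110 = 102

102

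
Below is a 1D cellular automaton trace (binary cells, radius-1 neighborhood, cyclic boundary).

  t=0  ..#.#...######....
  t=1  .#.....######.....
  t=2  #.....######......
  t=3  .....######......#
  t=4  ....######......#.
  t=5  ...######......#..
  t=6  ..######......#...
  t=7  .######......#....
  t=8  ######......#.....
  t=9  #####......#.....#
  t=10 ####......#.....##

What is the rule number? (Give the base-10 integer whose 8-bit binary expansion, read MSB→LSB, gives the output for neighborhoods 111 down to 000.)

138

  ###|#  b7=1 t=0,i=9
  ##.|.  b6=0 t=0,i=13
  #.#|.  b5=0 t=0,i=3
  #..|.  b4=0 t=0,i=5
  .##|#  b3=1 t=0,i=8
  .#.|.  b2=0 t=0,i=2
  ..#|#  b1=1 t=0,i=1
  ...|.  b0=0 t=0,i=0
  bits 10001010 = 138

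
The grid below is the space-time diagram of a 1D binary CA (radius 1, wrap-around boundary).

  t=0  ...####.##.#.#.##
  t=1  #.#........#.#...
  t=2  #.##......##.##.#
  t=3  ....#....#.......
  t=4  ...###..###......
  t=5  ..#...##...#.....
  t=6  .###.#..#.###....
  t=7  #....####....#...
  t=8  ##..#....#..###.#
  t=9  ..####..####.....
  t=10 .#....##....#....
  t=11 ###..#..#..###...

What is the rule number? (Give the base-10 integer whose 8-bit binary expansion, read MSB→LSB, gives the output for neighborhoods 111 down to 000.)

  [7] ### => .  t=0,i=4
  [6] ##. => .  t=0,i=6
  [5] #.# => .  t=0,i=7
  [4] #.. => #  t=0,i=0
  [3] .## => .  t=0,i=3
  [2] .#. => #  t=0,i=11
  [1] ..# => #  t=0,i=2
  [0] ... => .  t=0,i=1
  bits 00010110 = 22

22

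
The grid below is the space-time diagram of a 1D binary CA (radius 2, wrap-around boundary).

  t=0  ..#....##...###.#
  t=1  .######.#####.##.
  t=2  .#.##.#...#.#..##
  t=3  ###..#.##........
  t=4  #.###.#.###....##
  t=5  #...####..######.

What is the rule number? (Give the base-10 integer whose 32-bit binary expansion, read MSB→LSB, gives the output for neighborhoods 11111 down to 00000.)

  ##### -> #   bit 31 = 1  t=1,i=3
  ####. -> .   bit 30 = 0  t=1,i=5
  ###.# -> #   bit 29 = 1  t=0,i=14
  ###.. -> #   bit 28 = 1  t=3,i=2
  ##.## -> .   bit 27 = 0  t=1,i=7
  ##.#. -> #   bit 26 = 1  t=0,i=15
  ##..# -> #   bit 25 = 1  t=1,i=16
  ##... -> #   bit 24 = 1  t=0,i=9
  #.### -> .   bit 23 = 0  t=1,i=8
  #.##. -> .   bit 22 = 0  t=1,i=14
  #.#.# -> #   bit 21 = 1  t=2,i=1
  #.#.. -> .   bit 20 = 0  t=0,i=16
  #..## -> .   bit 19 = 0  t=1,i=0
  #..#. -> #   bit 18 = 1  t=0,i=1
  #...# -> #   bit 17 = 1  t=0,i=10
  #.... -> #   bit 16 = 1  t=0,i=4
  .#### -> .   bit 15 = 0  t=1,i=2
  .###. -> .   bit 14 = 0  t=0,i=13
  .##.# -> .   bit 13 = 0  t=2,i=4
  .##.. -> #   bit 12 = 1  t=0,i=8
  .#.## -> #   bit 11 = 1  t=2,i=2
  .#.#. -> .   bit 10 = 0  t=2,i=11
  .#..# -> .   bit 9 = 0  t=0,i=0
  .#... -> #   bit 8 = 1  t=0,i=3
  ..### -> #   bit 7 = 1  t=0,i=12
  ..##. -> .   bit 6 = 0  t=0,i=7
  ..#.# -> .   bit 5 = 0  t=2,i=10
  ..#.. -> #   bit 4 = 1  t=0,i=2
  ...## -> #   bit 3 = 1  t=0,i=6
  ...#. -> .   bit 2 = 0  t=2,i=9
  ....# -> #   bit 1 = 1  t=0,i=5
  ..... -> .   bit 0 = 0  t=3,i=11
  bits 10110111001001110001100110011010 = 3072792986

3072792986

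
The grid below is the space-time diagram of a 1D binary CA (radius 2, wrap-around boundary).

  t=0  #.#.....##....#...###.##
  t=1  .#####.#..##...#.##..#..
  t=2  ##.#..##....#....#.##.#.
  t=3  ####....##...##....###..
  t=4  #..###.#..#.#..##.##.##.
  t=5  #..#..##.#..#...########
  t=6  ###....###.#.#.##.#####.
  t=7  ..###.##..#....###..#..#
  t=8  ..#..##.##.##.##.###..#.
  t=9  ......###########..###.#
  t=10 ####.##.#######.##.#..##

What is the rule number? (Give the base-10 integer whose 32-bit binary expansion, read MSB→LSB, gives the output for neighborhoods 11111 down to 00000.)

2673156489

  #####|#  b31=1 t=1,i=3
  ####.|.  b30=0 t=1,i=4
  ###.#|.  b29=0 t=0,i=0
  ###..|#  b28=1 t=3,i=3
  ##.##|#  b27=1 t=0,i=21
  ##.#.|#  b26=1 t=0,i=1
  ##..#|#  b25=1 t=1,i=19
  ##...|#  b24=1 t=0,i=10
  #.###|.  b23=0 t=0,i=22
  #.##.|#  b22=1 t=1,i=17
  #.#.#|.  b21=0 t=2,i=22
  #.#..|#  b20=1 t=0,i=2
  #..##|.  b19=0 t=1,i=9
  #..#.|#  b18=1 t=1,i=20
  #...#|.  b17=0 t=0,i=16
  #....|#  b16=1 t=0,i=4
  .####|.  b15=0 t=1,i=2
  .###.|.  b14=0 t=0,i=19
  .##.#|#  b13=1 t=2,i=1
  .##..|.  b12=0 t=0,i=9
  .#.##|.  b11=0 t=1,i=16
  .#.#.|.  b10=0 t=4,i=11
  .#..#|.  b9=0 t=1,i=8
  .#...|#  b8=1 t=0,i=3
  ..###|#  b7=1 t=0,i=18
  ..##.|.  b6=0 t=0,i=8
  ..#.#|.  b5=0 t=1,i=15
  ..#..|.  b4=0 t=0,i=14
  ...##|#  b3=1 t=0,i=7
  ...#.|.  b2=0 t=0,i=13
  ....#|.  b1=0 t=0,i=6
  .....|#  b0=1 t=0,i=5
  bits 10011111010101010010000110001001 = 2673156489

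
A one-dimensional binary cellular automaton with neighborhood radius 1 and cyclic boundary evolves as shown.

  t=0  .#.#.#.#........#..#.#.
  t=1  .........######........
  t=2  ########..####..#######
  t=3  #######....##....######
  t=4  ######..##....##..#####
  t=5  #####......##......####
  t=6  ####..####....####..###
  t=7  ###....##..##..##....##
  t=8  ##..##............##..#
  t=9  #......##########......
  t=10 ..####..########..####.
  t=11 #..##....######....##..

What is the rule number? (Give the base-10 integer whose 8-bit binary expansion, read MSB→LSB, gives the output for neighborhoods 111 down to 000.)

129

  ### -> #   bit 7 = 1  t=1,i=10
  ##. -> .   bit 6 = 0  t=1,i=14
  #.# -> .   bit 5 = 0  t=0,i=2
  #.. -> .   bit 4 = 0  t=0,i=8
  .## -> .   bit 3 = 0  t=1,i=9
  .#. -> .   bit 2 = 0  t=0,i=1
  ..# -> .   bit 1 = 0  t=0,i=0
  ... -> #   bit 0 = 1  t=0,i=9
  bits 10000001 = 129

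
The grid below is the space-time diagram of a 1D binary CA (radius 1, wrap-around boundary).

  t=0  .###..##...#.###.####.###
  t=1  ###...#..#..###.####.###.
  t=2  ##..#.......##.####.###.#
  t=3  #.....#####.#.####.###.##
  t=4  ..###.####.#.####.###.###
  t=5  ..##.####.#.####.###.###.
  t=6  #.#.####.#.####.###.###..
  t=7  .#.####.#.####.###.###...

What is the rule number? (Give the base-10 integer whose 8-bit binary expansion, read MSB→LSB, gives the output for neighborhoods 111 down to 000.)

  ###|#  b7=1 t=0,i=2
  ##.|.  b6=0 t=0,i=3
  #.#|#  b5=1 t=0,i=0
  #..|.  b4=0 t=0,i=4
  .##|#  b3=1 t=0,i=1
  .#.|.  b2=0 t=0,i=11
  ..#|.  b1=0 t=0,i=5
  ...|#  b0=1 t=0,i=9
  bits 10101001 = 169

169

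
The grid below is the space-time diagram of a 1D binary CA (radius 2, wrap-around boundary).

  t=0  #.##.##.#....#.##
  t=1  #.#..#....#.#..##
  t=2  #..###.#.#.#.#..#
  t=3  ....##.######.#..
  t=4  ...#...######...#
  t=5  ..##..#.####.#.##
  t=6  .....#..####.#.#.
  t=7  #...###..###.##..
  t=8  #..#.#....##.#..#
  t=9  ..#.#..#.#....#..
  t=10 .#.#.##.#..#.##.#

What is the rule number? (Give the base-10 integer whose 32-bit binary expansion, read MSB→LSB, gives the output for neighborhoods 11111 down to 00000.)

  ##### -> #   bit 31 = 1  t=3,i=9
  ####. -> #   bit 30 = 1  t=3,i=11
  ###.# -> #   bit 29 = 1  t=0,i=0
  ###.. -> .   bit 28 = 0  t=4,i=12
  ##.## -> .   bit 27 = 0  t=0,i=1
  ##.#. -> .   bit 26 = 0  t=0,i=7
  ##..# -> .   bit 25 = 0  t=2,i=1
  ##... -> #   bit 24 = 1  t=4,i=13
  #.### -> #   bit 23 = 1  t=0,i=15
  #.##. -> #   bit 22 = 1  t=0,i=2
  #.#.# -> #   bit 21 = 1  t=2,i=7
  #.#.. -> .   bit 20 = 0  t=0,i=8
  #..## -> .   bit 19 = 0  t=1,i=14
  #..#. -> #   bit 18 = 1  t=1,i=4
  #...# -> .   bit 17 = 0  t=4,i=1
  #.... -> #   bit 16 = 1  t=0,i=10
  .#### -> #   bit 15 = 1  t=3,i=8
  .###. -> #   bit 14 = 1  t=0,i=16
  .##.# -> .   bit 13 = 0  t=0,i=3
  .##.. -> .   bit 12 = 0  t=2,i=0
  .#.## -> .   bit 11 = 0  t=0,i=14
  .#.#. -> #   bit 10 = 1  t=1,i=11
  .#..# -> #   bit 9 = 1  t=1,i=3
  .#... -> .   bit 8 = 0  t=0,i=9
  ..### -> .   bit 7 = 0  t=1,i=15
  ..##. -> .   bit 6 = 0  t=2,i=16
  ..#.# -> .   bit 5 = 0  t=0,i=13
  ..#.. -> #   bit 4 = 1  t=1,i=5
  ...## -> #   bit 3 = 1  t=3,i=3
  ...#. -> #   bit 2 = 1  t=0,i=12
  ....# -> .   bit 1 = 0  t=0,i=11
  ..... -> .   bit 0 = 0  t=3,i=0
  bits 11100001111001011100011000011100 = 3789932060

3789932060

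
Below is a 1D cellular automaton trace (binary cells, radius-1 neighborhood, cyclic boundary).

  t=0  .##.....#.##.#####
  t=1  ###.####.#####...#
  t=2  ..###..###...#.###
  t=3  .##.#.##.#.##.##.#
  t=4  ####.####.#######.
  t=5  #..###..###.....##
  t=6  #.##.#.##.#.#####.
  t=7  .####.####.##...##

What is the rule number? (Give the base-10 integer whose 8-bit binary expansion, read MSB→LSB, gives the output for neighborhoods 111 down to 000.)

  ###|.  b7=0 t=0,i=14
  ##.|#  b6=1 t=0,i=2
  #.#|#  b5=1 t=0,i=0
  #..|.  b4=0 t=0,i=3
  .##|#  b3=1 t=0,i=1
  .#.|.  b2=0 t=0,i=8
  ..#|#  b1=1 t=0,i=7
  ...|#  b0=1 t=0,i=4
  bits 01101011 = 107

107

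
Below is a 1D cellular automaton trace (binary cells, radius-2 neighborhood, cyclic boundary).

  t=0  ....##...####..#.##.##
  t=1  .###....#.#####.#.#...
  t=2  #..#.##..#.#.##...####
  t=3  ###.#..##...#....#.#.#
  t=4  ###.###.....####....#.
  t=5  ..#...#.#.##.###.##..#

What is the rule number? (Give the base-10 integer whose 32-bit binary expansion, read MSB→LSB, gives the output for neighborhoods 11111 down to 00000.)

1914546970

  [31] ##### => .  t=1,i=12
  [30] ####. => #  t=0,i=11
  [29] ###.# => #  t=1,i=14
  [28] ###.. => #  t=0,i=12
  [27] ##.## => .  t=0,i=19
  [26] ##.#. => .  t=1,i=15
  [25] ##..# => #  t=0,i=13
  [24] ##... => .  t=0,i=0
  [23] #.### => .  t=1,i=10
  [22] #.##. => .  t=0,i=17
  [21] #.#.# => .  t=1,i=16
  [20] #.#.. => #  t=1,i=18
  [19] #..## => #  t=3,i=6
  [18] #..#. => #  t=0,i=14
  [17] #...# => .  t=0,i=7
  [16] #.... => #  t=0,i=1
  [15] .#### => #  t=0,i=10
  [14] .###. => .  t=1,i=2
  [13] .##.# => #  t=0,i=18
  [12] .##.. => .  t=0,i=5
  [11] .#.## => #  t=0,i=16
  [10] .#.#. => .  t=1,i=17
  [9] .#..# => #  t=3,i=5
  [8] .#... => #  t=1,i=19
  [7] ..### => .  t=0,i=9
  [6] ..##. => .  t=0,i=4
  [5] ..#.# => .  t=0,i=15
  [4] ..#.. => #  t=3,i=12
  [3] ...## => #  t=0,i=3
  [2] ...#. => .  t=1,i=7
  [1] ....# => #  t=0,i=2
  [0] ..... => .  t=4,i=9
  bits 01110010000111011010101100011010 = 1914546970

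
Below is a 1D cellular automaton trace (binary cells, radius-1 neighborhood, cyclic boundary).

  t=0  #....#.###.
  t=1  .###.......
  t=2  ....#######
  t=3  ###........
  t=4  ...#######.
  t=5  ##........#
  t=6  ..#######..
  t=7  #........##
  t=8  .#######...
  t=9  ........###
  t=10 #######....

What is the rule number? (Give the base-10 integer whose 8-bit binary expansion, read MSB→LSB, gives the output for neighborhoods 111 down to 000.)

  ### -> .   bit 7 = 0  t=0,i=8
  ##. -> .   bit 6 = 0  t=0,i=9
  #.# -> .   bit 5 = 0  t=0,i=6
  #.. -> #   bit 4 = 1  t=0,i=1
  .## -> .   bit 3 = 0  t=0,i=7
  .#. -> .   bit 2 = 0  t=0,i=0
  ..# -> .   bit 1 = 0  t=0,i=4
  ... -> #   bit 0 = 1  t=0,i=2
  bits 00010001 = 17

17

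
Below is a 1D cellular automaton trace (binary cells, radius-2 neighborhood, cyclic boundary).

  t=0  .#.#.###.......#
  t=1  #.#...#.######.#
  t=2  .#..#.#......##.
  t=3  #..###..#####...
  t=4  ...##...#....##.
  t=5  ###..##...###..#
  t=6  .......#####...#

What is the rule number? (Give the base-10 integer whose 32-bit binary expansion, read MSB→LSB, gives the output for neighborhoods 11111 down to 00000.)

755451051

  nb #####: next=.  (t=1,i=10, bit31=0)
  nb ####.: next=.  (t=1,i=12, bit30=0)
  nb ###.#: next=#  (t=1,i=13, bit29=1)
  nb ###..: next=.  (t=0,i=7, bit28=0)
  nb ##.##: next=#  (t=1,i=14, bit27=1)
  nb ##.#.: next=#  (t=1,i=1, bit26=1)
  nb ##..#: next=.  (t=2,i=15, bit25=0)
  nb ##...: next=#  (t=0,i=8, bit24=1)
  nb #.###: next=.  (t=0,i=5, bit23=0)
  nb #.##.: next=.  (t=1,i=15, bit22=0)
  nb #.#.#: next=.  (t=0,i=1, bit21=0)
  nb #.#..: next=.  (t=1,i=2, bit20=0)
  nb #..##: next=.  (t=3,i=2, bit19=0)
  nb #..#.: next=#  (t=2,i=0, bit18=1)
  nb #...#: next=#  (t=1,i=4, bit17=1)
  nb #....: next=#  (t=0,i=9, bit16=1)
  nb .####: next=.  (t=1,i=9, bit15=0)
  nb .###.: next=#  (t=0,i=6, bit14=1)
  nb .##.#: next=.  (t=1,i=0, bit13=0)
  nb .##..: next=.  (t=2,i=14, bit12=0)
  nb .#.##: next=.  (t=0,i=4, bit11=0)
  nb .#.#.: next=#  (t=0,i=0, bit10=1)
  nb .#..#: next=.  (t=2,i=2, bit9=0)
  nb .#...: next=.  (t=1,i=3, bit8=0)
  nb ..###: next=#  (t=3,i=3, bit7=1)
  nb ..##.: next=.  (t=2,i=13, bit6=0)
  nb ..#.#: next=#  (t=0,i=15, bit5=1)
  nb ..#..: next=.  (t=2,i=1, bit4=0)
  nb ...##: next=#  (t=2,i=12, bit3=1)
  nb ...#.: next=.  (t=0,i=14, bit2=0)
  nb ....#: next=#  (t=0,i=13, bit1=1)
  nb .....: next=#  (t=0,i=10, bit0=1)
  bits 00101101000001110100010010101011 = 755451051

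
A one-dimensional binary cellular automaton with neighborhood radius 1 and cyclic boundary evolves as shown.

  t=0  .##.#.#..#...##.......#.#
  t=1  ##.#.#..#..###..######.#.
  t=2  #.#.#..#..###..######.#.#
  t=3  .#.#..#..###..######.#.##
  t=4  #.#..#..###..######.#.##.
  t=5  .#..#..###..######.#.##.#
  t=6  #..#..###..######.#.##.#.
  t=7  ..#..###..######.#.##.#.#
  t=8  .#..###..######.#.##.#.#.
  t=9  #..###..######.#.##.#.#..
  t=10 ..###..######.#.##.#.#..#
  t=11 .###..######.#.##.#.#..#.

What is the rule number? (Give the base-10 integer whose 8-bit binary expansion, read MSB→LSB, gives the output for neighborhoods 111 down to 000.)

  ### -> #   bit 7 = 1  t=1,i=12
  ##. -> .   bit 6 = 0  t=0,i=2
  #.# -> #   bit 5 = 1  t=0,i=0
  #.. -> .   bit 4 = 0  t=0,i=7
  .## -> #   bit 3 = 1  t=0,i=1
  .#. -> .   bit 2 = 0  t=0,i=4
  ..# -> #   bit 1 = 1  t=0,i=8
  ... -> #   bit 0 = 1  t=0,i=11
  bits 10101011 = 171

171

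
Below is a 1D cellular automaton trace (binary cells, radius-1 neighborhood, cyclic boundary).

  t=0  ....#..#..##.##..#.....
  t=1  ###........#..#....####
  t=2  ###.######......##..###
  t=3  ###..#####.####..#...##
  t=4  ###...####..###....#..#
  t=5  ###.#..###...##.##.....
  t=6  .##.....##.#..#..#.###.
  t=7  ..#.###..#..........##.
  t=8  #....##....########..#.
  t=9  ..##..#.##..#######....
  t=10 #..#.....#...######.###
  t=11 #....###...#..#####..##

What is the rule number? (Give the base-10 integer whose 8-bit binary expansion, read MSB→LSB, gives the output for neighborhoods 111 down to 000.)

193

  nb ###: next=#  (t=1,i=0, bit7=1)
  nb ##.: next=#  (t=0,i=11, bit6=1)
  nb #.#: next=.  (t=0,i=12, bit5=0)
  nb #..: next=.  (t=0,i=5, bit4=0)
  nb .##: next=.  (t=0,i=10, bit3=0)
  nb .#.: next=.  (t=0,i=4, bit2=0)
  nb ..#: next=.  (t=0,i=3, bit1=0)
  nb ...: next=#  (t=0,i=0, bit0=1)
  bits 11000001 = 193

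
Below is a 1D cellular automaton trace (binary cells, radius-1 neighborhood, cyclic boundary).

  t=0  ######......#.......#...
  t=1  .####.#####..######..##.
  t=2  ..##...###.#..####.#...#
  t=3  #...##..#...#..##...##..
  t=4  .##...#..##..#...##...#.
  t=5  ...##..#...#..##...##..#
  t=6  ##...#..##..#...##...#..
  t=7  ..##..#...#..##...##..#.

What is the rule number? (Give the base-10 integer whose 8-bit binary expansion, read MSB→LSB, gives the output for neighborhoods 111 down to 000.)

145

  ###|#  b7=1 t=0,i=1
  ##.|.  b6=0 t=0,i=5
  #.#|.  b5=0 t=1,i=5
  #..|#  b4=1 t=0,i=6
  .##|.  b3=0 t=0,i=0
  .#.|.  b2=0 t=0,i=12
  ..#|.  b1=0 t=0,i=11
  ...|#  b0=1 t=0,i=7
  bits 10010001 = 145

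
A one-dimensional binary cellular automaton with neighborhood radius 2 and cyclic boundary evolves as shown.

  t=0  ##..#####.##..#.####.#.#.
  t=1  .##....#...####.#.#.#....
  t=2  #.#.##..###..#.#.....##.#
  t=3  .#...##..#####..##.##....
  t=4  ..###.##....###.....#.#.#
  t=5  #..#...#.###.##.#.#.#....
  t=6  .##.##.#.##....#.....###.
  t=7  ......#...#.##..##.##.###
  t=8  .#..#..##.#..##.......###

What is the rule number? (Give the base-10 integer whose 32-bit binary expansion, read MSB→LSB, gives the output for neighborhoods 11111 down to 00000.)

1451709226

  #####|.  b31=0 t=0,i=6
  ####.|#  b30=1 t=0,i=7
  ###.#|.  b29=0 t=0,i=8
  ###..|#  b28=1 t=2,i=10
  ##.##|.  b27=0 t=0,i=9
  ##.#.|#  b26=1 t=0,i=20
  ##..#|#  b25=1 t=0,i=2
  ##...|.  b24=0 t=1,i=3
  #.###|#  b23=1 t=0,i=16
  #.##.|.  b22=0 t=0,i=0
  #.#.#|.  b21=0 t=0,i=21
  #.#..|.  b20=0 t=1,i=20
  #..##|.  b19=0 t=0,i=3
  #..#.|#  b18=1 t=0,i=13
  #...#|#  b17=1 t=1,i=9
  #....|#  b16=1 t=1,i=4
  .####|.  b15=0 t=0,i=5
  .###.|#  b14=1 t=2,i=9
  .##.#|.  b13=0 t=2,i=0
  .##..|#  b12=1 t=0,i=1
  .#.##|.  b11=0 t=0,i=15
  .#.#.|.  b10=0 t=0,i=22
  .#..#|#  b9=1 t=4,i=0
  .#...|#  b8=1 t=1,i=8
  ..###|.  b7=0 t=0,i=4
  ..##.|.  b6=0 t=1,i=1
  ..#.#|#  b5=1 t=0,i=14
  ..#..|.  b4=0 t=1,i=7
  ...##|#  b3=1 t=1,i=0
  ...#.|.  b2=0 t=1,i=6
  ....#|#  b1=1 t=1,i=5
  .....|.  b0=0 t=1,i=23
  bits 01010110100001110101001100101010 = 1451709226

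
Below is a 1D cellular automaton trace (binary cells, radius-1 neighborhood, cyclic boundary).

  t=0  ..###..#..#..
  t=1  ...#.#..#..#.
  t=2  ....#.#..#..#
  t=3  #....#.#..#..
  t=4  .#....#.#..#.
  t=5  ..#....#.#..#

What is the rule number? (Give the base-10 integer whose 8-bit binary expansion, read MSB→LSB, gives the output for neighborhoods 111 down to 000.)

  [7] ### => #  t=0,i=3
  [6] ##. => .  t=0,i=4
  [5] #.# => #  t=1,i=4
  [4] #.. => #  t=0,i=5
  [3] .## => .  t=0,i=2
  [2] .#. => .  t=0,i=7
  [1] ..# => .  t=0,i=1
  [0] ... => .  t=0,i=0
  bits 10110000 = 176

176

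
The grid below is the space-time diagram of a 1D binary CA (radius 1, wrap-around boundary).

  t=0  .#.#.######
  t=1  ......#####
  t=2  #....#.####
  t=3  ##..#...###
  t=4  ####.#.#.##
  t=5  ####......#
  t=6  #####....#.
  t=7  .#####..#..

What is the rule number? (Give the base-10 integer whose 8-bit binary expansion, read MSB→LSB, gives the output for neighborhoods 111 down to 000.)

210

  ### -> #   bit 7 = 1  t=0,i=6
  ##. -> #   bit 6 = 1  t=0,i=10
  #.# -> .   bit 5 = 0  t=0,i=0
  #.. -> #   bit 4 = 1  t=1,i=0
  .## -> .   bit 3 = 0  t=0,i=5
  .#. -> .   bit 2 = 0  t=0,i=1
  ..# -> #   bit 1 = 1  t=1,i=5
  ... -> .   bit 0 = 0  t=1,i=1
  bits 11010010 = 210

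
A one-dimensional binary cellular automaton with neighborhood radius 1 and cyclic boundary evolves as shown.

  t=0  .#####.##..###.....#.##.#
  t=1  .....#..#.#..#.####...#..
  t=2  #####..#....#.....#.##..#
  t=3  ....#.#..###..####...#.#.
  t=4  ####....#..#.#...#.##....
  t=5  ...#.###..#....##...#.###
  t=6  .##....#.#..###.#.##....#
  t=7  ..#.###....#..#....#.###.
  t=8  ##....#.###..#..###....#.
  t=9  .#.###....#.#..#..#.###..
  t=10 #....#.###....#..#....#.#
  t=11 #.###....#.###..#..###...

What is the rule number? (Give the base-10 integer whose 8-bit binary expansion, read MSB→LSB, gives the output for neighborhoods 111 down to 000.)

67

  [7] ### => .  t=0,i=2
  [6] ##. => #  t=0,i=5
  [5] #.# => .  t=0,i=0
  [4] #.. => .  t=0,i=9
  [3] .## => .  t=0,i=1
  [2] .#. => .  t=0,i=19
  [1] ..# => #  t=0,i=10
  [0] ... => #  t=0,i=15
  bits 01000011 = 67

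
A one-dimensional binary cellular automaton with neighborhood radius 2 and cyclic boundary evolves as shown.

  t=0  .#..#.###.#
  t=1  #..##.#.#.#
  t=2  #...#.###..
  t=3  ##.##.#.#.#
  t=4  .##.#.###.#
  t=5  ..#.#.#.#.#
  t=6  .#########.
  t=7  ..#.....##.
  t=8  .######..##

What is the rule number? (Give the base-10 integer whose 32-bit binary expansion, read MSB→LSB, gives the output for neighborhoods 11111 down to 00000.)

  #####|.  b31=0 t=6,i=3
  ####.|#  b30=1 t=6,i=8
  ###.#|#  b29=1 t=0,i=8
  ###..|#  b28=1 t=2,i=8
  ##.##|#  b27=1 t=3,i=2
  ##.#.|.  b26=0 t=0,i=9
  ##..#|.  b25=0 t=1,i=1
  ##...|#  b24=1 t=7,i=10
  #.###|#  b23=1 t=0,i=6
  #.##.|.  b22=0 t=1,i=10
  #.#.#|#  b21=1 t=0,i=10
  #.#..|.  b20=0 t=0,i=1
  #..##|.  b19=0 t=1,i=2
  #..#.|#  b18=1 t=0,i=3
  #...#|.  b17=0 t=2,i=2
  #....|#  b16=1 t=7,i=4
  .####|#  b15=1 t=6,i=2
  .###.|.  b14=0 t=0,i=7
  .##.#|#  b13=1 t=1,i=4
  .##..|#  b12=1 t=1,i=0
  .#.##|.  b11=0 t=0,i=5
  .#.#.|#  b10=1 t=0,i=0
  .#..#|.  b9=0 t=0,i=2
  .#...|#  b8=1 t=2,i=1
  ..###|.  b7=0 t=6,i=1
  ..##.|.  b6=0 t=1,i=3
  ..#.#|#  b5=1 t=0,i=4
  ..#..|#  b4=1 t=2,i=0
  ...##|.  b3=0 t=7,i=7
  ...#.|#  b2=1 t=2,i=3
  ....#|#  b1=1 t=7,i=6
  .....|#  b0=1 t=7,i=5
  bits 01111001101001011011010100110111 = 2040902967

2040902967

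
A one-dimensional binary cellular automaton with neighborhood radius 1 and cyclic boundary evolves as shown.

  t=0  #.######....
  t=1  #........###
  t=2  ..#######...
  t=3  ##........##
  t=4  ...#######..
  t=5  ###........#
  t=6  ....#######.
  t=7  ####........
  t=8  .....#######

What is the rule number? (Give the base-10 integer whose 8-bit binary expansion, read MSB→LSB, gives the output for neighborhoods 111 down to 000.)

  ### -> .   bit 7 = 0  t=0,i=3
  ##. -> .   bit 6 = 0  t=0,i=7
  #.# -> .   bit 5 = 0  t=0,i=1
  #.. -> .   bit 4 = 0  t=0,i=8
  .## -> .   bit 3 = 0  t=0,i=2
  .#. -> #   bit 2 = 1  t=0,i=0
  ..# -> #   bit 1 = 1  t=0,i=11
  ... -> #   bit 0 = 1  t=0,i=9
  bits 00000111 = 7

7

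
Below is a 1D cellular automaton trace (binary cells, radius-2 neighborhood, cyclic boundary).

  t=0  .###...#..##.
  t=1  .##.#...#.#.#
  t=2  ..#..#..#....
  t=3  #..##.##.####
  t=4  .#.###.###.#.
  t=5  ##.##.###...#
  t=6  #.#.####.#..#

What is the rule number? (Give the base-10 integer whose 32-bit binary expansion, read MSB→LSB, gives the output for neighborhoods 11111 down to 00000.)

2340774883

  ##### -> #   bit 31 = 1  t=3,i=11
  ####. -> .   bit 30 = 0  t=3,i=12
  ###.# -> .   bit 29 = 0  t=4,i=5
  ###.. -> .   bit 28 = 0  t=0,i=3
  ##.## -> #   bit 27 = 1  t=3,i=5
  ##.#. -> .   bit 26 = 0  t=1,i=3
  ##..# -> #   bit 25 = 1  t=0,i=12
  ##... -> #   bit 24 = 1  t=0,i=4
  #.### -> #   bit 23 = 1  t=3,i=9
  #.##. -> .   bit 22 = 0  t=1,i=1
  #.#.# -> .   bit 21 = 0  t=1,i=10
  #.#.. -> .   bit 20 = 0  t=1,i=4
  #..## -> .   bit 19 = 0  t=0,i=0
  #..#. -> #   bit 18 = 1  t=2,i=4
  #...# -> .   bit 17 = 0  t=0,i=5
  #.... -> #   bit 16 = 1  t=2,i=10
  .#### -> .   bit 15 = 0  t=3,i=10
  .###. -> #   bit 14 = 1  t=0,i=2
  .##.# -> #   bit 13 = 1  t=1,i=2
  .##.. -> .   bit 12 = 0  t=0,i=11
  .#.## -> .   bit 11 = 0  t=1,i=0
  .#.#. -> .   bit 10 = 0  t=1,i=9
  .#..# -> #   bit 9 = 1  t=0,i=8
  .#... -> #   bit 8 = 1  t=1,i=5
  ..### -> #   bit 7 = 1  t=0,i=1
  ..##. -> #   bit 6 = 1  t=0,i=10
  ..#.# -> #   bit 5 = 1  t=1,i=8
  ..#.. -> .   bit 4 = 0  t=0,i=7
  ...## -> .   bit 3 = 0  t=5,i=11
  ...#. -> .   bit 2 = 0  t=0,i=6
  ....# -> #   bit 1 = 1  t=2,i=0
  ..... -> #   bit 0 = 1  t=2,i=11
  bits 10001011100001010110001111100011 = 2340774883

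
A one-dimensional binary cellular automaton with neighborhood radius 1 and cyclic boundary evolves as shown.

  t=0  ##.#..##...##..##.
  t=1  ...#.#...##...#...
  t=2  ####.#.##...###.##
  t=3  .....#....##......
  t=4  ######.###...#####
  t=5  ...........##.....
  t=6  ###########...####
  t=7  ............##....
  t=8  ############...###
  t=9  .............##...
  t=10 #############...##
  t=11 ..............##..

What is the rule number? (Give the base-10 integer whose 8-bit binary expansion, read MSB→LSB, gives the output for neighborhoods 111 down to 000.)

  nb ###: next=.  (t=2,i=0, bit7=0)
  nb ##.: next=.  (t=0,i=1, bit6=0)
  nb #.#: next=.  (t=0,i=2, bit5=0)
  nb #..: next=.  (t=0,i=4, bit4=0)
  nb .##: next=.  (t=0,i=0, bit3=0)
  nb .#.: next=#  (t=0,i=3, bit2=1)
  nb ..#: next=#  (t=0,i=5, bit1=1)
  nb ...: next=#  (t=0,i=9, bit0=1)
  bits 00000111 = 7

7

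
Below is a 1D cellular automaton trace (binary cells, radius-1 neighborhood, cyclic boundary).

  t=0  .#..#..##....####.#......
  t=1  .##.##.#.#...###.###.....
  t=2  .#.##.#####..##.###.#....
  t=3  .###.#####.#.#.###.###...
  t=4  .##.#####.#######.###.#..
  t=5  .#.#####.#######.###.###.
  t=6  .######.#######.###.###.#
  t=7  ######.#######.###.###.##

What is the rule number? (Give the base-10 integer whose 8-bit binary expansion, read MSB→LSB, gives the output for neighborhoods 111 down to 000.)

  nb ###: next=#  (t=0,i=14, bit7=1)
  nb ##.: next=.  (t=0,i=8, bit6=0)
  nb #.#: next=#  (t=0,i=17, bit5=1)
  nb #..: next=#  (t=0,i=2, bit4=1)
  nb .##: next=#  (t=0,i=7, bit3=1)
  nb .#.: next=#  (t=0,i=1, bit2=1)
  nb ..#: next=.  (t=0,i=0, bit1=0)
  nb ...: next=.  (t=0,i=10, bit0=0)
  bits 10111100 = 188

188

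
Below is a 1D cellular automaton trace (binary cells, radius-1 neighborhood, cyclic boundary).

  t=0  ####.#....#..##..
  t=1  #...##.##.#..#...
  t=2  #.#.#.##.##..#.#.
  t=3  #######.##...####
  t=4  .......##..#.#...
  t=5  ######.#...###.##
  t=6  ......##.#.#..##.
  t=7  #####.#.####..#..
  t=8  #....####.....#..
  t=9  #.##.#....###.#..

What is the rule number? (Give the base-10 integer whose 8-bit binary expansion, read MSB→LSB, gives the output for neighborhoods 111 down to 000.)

  [7] ### => .  t=0,i=1
  [6] ##. => .  t=0,i=3
  [5] #.# => #  t=0,i=4
  [4] #.. => .  t=0,i=6
  [3] .## => #  t=0,i=0
  [2] .#. => #  t=0,i=5
  [1] ..# => .  t=0,i=9
  [0] ... => #  t=0,i=7
  bits 00101101 = 45

45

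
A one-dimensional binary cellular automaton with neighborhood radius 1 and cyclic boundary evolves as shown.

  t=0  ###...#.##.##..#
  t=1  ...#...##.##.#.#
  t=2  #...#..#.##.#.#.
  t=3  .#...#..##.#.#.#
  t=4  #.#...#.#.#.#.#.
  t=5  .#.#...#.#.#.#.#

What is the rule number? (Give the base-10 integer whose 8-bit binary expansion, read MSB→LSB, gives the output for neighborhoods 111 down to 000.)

  ###|.  b7=0 t=0,i=0
  ##.|.  b6=0 t=0,i=2
  #.#|#  b5=1 t=0,i=7
  #..|#  b4=1 t=0,i=3
  .##|#  b3=1 t=0,i=8
  .#.|.  b2=0 t=0,i=6
  ..#|.  b1=0 t=0,i=5
  ...|.  b0=0 t=0,i=4
  bits 00111000 = 56

56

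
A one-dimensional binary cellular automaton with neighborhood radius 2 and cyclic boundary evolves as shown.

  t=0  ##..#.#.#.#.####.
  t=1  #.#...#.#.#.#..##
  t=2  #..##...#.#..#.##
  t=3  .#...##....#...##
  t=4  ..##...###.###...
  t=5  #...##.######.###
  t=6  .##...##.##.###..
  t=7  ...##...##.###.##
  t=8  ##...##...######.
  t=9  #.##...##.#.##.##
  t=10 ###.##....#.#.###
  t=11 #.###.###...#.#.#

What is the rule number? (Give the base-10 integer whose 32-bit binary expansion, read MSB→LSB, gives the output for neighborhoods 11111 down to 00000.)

  nb #####: next=#  (t=5,i=9, bit31=1)
  nb ####.: next=.  (t=0,i=14, bit30=0)
  nb ###.#: next=#  (t=0,i=15, bit29=1)
  nb ###..: next=.  (t=2,i=0, bit28=0)
  nb ##.##: next=#  (t=0,i=16, bit27=1)
  nb ##.#.: next=.  (t=1,i=1, bit26=0)
  nb ##..#: next=#  (t=0,i=2, bit25=1)
  nb ##...: next=#  (t=2,i=5, bit24=1)
  nb #.###: next=#  (t=0,i=12, bit23=1)
  nb #.##.: next=#  (t=0,i=0, bit22=1)
  nb #.#.#: next=#  (t=0,i=6, bit21=1)
  nb #.#..: next=.  (t=1,i=2, bit20=0)
  nb #..##: next=.  (t=1,i=14, bit19=0)
  nb #..#.: next=.  (t=0,i=3, bit18=0)
  nb #...#: next=#  (t=1,i=4, bit17=1)
  nb #....: next=#  (t=3,i=8, bit16=1)
  nb .####: next=.  (t=0,i=13, bit15=0)
  nb .###.: next=#  (t=1,i=16, bit14=1)
  nb .##.#: next=.  (t=3,i=16, bit13=0)
  nb .##..: next=.  (t=0,i=1, bit12=0)
  nb .#.##: next=.  (t=0,i=11, bit11=0)
  nb .#.#.: next=.  (t=0,i=5, bit10=0)
  nb .#..#: next=#  (t=1,i=13, bit9=1)
  nb .#...: next=#  (t=1,i=3, bit8=1)
  nb ..###: next=#  (t=1,i=15, bit7=1)
  nb ..##.: next=.  (t=2,i=3, bit6=0)
  nb ..#.#: next=.  (t=0,i=4, bit5=0)
  nb ..#..: next=#  (t=3,i=11, bit4=1)
  nb ...##: next=.  (t=3,i=4, bit3=0)
  nb ...#.: next=.  (t=1,i=5, bit2=0)
  nb ....#: next=#  (t=3,i=9, bit1=1)
  nb .....: next=#  (t=4,i=16, bit0=1)
  bits 10101011111000110100001110010011 = 2883797907

2883797907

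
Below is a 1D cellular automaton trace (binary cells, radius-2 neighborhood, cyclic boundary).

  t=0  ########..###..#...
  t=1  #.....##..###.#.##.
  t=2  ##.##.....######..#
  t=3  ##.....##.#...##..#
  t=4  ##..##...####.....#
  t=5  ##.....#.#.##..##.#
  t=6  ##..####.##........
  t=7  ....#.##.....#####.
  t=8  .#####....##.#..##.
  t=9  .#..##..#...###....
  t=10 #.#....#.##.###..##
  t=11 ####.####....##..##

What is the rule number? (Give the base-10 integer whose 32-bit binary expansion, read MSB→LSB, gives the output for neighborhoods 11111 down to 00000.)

  #####|.  b31=0 t=0,i=2
  ####.|#  b30=1 t=0,i=6
  ###.#|#  b29=1 t=1,i=12
  ###..|#  b28=1 t=0,i=7
  ##.##|.  b27=0 t=2,i=2
  ##.#.|#  b26=1 t=1,i=13
  ##..#|.  b25=0 t=0,i=8
  ##...|.  b24=0 t=2,i=5
  #.###|.  b23=0 t=5,i=18
  #.##.|.  b22=0 t=1,i=16
  #.#.#|#  b21=1 t=1,i=14
  #.#..|#  b20=1 t=1,i=0
  #..##|.  b19=0 t=0,i=9
  #..#.|#  b18=1 t=0,i=14
  #...#|#  b17=1 t=0,i=17
  #....|.  b16=0 t=1,i=2
  .####|.  b15=0 t=0,i=1
  .###.|#  b14=1 t=0,i=11
  .##.#|.  b13=0 t=1,i=17
  .##..|.  b12=0 t=1,i=7
  .#.##|#  b11=1 t=1,i=15
  .#.#.|.  b10=0 t=5,i=8
  .#..#|#  b9=1 t=8,i=14
  .#...|#  b8=1 t=0,i=16
  ..###|#  b7=1 t=0,i=0
  ..##.|.  b6=0 t=1,i=6
  ..#.#|#  b5=1 t=5,i=7
  ..#..|.  b4=0 t=0,i=15
  ...##|.  b3=0 t=0,i=18
  ...#.|#  b2=1 t=5,i=6
  ....#|#  b1=1 t=1,i=4
  .....|#  b0=1 t=1,i=3
  bits 01110100001101100100101110100111 = 1949715367

1949715367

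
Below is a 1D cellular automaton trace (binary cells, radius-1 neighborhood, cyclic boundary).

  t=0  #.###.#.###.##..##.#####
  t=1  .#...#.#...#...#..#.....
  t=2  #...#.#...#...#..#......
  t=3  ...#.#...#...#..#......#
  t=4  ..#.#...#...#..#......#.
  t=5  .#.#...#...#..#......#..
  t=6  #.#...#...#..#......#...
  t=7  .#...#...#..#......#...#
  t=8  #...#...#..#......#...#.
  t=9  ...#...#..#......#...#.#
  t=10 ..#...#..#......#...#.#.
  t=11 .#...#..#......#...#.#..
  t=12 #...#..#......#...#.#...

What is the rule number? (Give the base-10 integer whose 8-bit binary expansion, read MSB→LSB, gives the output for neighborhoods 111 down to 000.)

  nb ###: next=.  (t=0,i=3, bit7=0)
  nb ##.: next=.  (t=0,i=0, bit6=0)
  nb #.#: next=#  (t=0,i=1, bit5=1)
  nb #..: next=.  (t=0,i=14, bit4=0)
  nb .##: next=.  (t=0,i=2, bit3=0)
  nb .#.: next=.  (t=0,i=6, bit2=0)
  nb ..#: next=#  (t=0,i=15, bit1=1)
  nb ...: next=.  (t=1,i=3, bit0=0)
  bits 00100010 = 34

34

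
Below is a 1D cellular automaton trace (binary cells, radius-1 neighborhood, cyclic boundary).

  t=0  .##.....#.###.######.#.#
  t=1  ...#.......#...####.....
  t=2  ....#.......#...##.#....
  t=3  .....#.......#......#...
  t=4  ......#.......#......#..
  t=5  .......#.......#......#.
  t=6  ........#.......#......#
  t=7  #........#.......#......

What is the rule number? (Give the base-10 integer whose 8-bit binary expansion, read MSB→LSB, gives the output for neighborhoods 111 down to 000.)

144

  ###|#  b7=1 t=0,i=11
  ##.|.  b6=0 t=0,i=2
  #.#|.  b5=0 t=0,i=0
  #..|#  b4=1 t=0,i=3
  .##|.  b3=0 t=0,i=1
  .#.|.  b2=0 t=0,i=8
  ..#|.  b1=0 t=0,i=7
  ...|.  b0=0 t=0,i=4
  bits 10010000 = 144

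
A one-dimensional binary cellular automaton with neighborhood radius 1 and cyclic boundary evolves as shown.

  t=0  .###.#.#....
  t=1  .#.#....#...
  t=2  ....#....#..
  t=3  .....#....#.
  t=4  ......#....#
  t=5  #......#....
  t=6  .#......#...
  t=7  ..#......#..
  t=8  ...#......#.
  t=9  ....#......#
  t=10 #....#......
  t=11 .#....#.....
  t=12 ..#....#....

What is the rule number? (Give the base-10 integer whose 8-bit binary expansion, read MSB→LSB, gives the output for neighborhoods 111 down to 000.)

88

  ###|.  b7=0 t=0,i=2
  ##.|#  b6=1 t=0,i=3
  #.#|.  b5=0 t=0,i=4
  #..|#  b4=1 t=0,i=8
  .##|#  b3=1 t=0,i=1
  .#.|.  b2=0 t=0,i=5
  ..#|.  b1=0 t=0,i=0
  ...|.  b0=0 t=0,i=9
  bits 01011000 = 88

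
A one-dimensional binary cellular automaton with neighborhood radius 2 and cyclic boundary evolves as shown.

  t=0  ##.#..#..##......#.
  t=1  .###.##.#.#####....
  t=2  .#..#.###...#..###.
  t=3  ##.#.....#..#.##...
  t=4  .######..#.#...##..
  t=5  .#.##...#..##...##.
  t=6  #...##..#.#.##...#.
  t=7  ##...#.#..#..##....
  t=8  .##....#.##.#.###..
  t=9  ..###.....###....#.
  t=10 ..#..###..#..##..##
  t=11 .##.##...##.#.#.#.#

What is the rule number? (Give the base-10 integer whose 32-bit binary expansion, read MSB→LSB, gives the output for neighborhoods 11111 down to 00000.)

2369597841

  nb #####: next=#  (t=1,i=12, bit31=1)
  nb ####.: next=.  (t=1,i=13, bit30=0)
  nb ###.#: next=.  (t=1,i=3, bit29=0)
  nb ###..: next=.  (t=1,i=14, bit28=0)
  nb ##.##: next=#  (t=1,i=4, bit27=1)
  nb ##.#.: next=#  (t=0,i=2, bit26=1)
  nb ##..#: next=.  (t=2,i=18, bit25=0)
  nb ##...: next=#  (t=0,i=11, bit24=1)
  nb #.###: next=.  (t=1,i=10, bit23=0)
  nb #.##.: next=.  (t=0,i=0, bit22=0)
  nb #.#.#: next=#  (t=1,i=8, bit21=1)
  nb #.#..: next=#  (t=0,i=3, bit20=1)
  nb #..##: next=#  (t=0,i=8, bit19=1)
  nb #..#.: next=#  (t=0,i=5, bit18=1)
  nb #...#: next=.  (t=2,i=10, bit17=0)
  nb #....: next=#  (t=0,i=12, bit16=1)
  nb .####: next=.  (t=1,i=11, bit15=0)
  nb .###.: next=.  (t=1,i=2, bit14=0)
  nb .##.#: next=#  (t=0,i=1, bit13=1)
  nb .##..: next=#  (t=0,i=10, bit12=1)
  nb .#.##: next=.  (t=0,i=18, bit11=0)
  nb .#.#.: next=.  (t=4,i=10, bit10=0)
  nb .#..#: next=.  (t=0,i=4, bit9=0)
  nb .#...: next=#  (t=3,i=4, bit8=1)
  nb ..###: next=#  (t=1,i=1, bit7=1)
  nb ..##.: next=.  (t=0,i=9, bit6=0)
  nb ..#.#: next=.  (t=0,i=17, bit5=0)
  nb ..#..: next=#  (t=0,i=6, bit4=1)
  nb ...##: next=.  (t=1,i=0, bit3=0)
  nb ...#.: next=.  (t=0,i=16, bit2=0)
  nb ....#: next=.  (t=0,i=15, bit1=0)
  nb .....: next=#  (t=0,i=13, bit0=1)
  bits 10001101001111010011000110010001 = 2369597841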